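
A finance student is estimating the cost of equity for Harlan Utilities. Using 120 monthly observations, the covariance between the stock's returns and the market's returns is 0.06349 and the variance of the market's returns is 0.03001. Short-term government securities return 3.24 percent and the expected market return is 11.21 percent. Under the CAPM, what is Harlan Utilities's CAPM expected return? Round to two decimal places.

β = Cov(R_i, R_m) / Var(R_m) = 0.06349 / 0.03001 = 2.1156
MRP = 11.21% − 3.24% = 7.97%
E(R) = R_f + β × MRP = 3.24% + 2.1156 × 7.97% = 20.10%

20.10%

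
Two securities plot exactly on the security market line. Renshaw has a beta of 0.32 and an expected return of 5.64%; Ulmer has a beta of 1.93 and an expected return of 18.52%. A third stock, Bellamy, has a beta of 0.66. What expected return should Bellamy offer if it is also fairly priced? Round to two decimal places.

MRP (SML slope) = (18.52% − 5.64%) / (1.93 − 0.32) = 12.88% / 1.61 = 8.0000%
R_f (intercept) = 5.64% − 0.32 × 8.0000% = 3.0800%
E(R_Bellamy) = R_f + β × MRP = 3.0800% + 0.66 × 8.0000% = 8.36%

8.36%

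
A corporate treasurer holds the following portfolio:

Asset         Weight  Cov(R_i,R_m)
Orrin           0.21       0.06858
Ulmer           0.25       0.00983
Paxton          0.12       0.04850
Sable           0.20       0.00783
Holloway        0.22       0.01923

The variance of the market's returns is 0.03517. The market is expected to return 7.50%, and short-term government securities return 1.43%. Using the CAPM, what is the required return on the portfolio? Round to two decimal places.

β_Orrin = 0.06858 / 0.03517 = 1.9500
β_Ulmer = 0.00983 / 0.03517 = 0.2795
β_Paxton = 0.04850 / 0.03517 = 1.3790
β_Sable = 0.00783 / 0.03517 = 0.2226
β_Holloway = 0.01923 / 0.03517 = 0.5468
β_P = Σ w_i β_i = 0.21×1.9500 + 0.25×0.2795 + 0.12×1.3790 + 0.20×0.2226 + 0.22×0.5468 = 0.8097
MRP = 7.50% − 1.43% = 6.07%
E(R_P) = R_f + β_P × MRP = 1.43% + 0.8097 × 6.07% = 6.34%

6.34%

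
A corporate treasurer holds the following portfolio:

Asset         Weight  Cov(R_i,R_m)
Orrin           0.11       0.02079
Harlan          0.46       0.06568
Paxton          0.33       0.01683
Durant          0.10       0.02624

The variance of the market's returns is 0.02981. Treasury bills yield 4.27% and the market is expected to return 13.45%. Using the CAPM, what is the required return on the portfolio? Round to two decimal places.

16.80%

β_Orrin = 0.02079 / 0.02981 = 0.6974
β_Harlan = 0.06568 / 0.02981 = 2.2033
β_Paxton = 0.01683 / 0.02981 = 0.5646
β_Durant = 0.02624 / 0.02981 = 0.8802
β_P = Σ w_i β_i = 0.11×0.6974 + 0.46×2.2033 + 0.33×0.5646 + 0.10×0.8802 = 1.3646
MRP = 13.45% − 4.27% = 9.18%
E(R_P) = R_f + β_P × MRP = 4.27% + 1.3646 × 9.18% = 16.80%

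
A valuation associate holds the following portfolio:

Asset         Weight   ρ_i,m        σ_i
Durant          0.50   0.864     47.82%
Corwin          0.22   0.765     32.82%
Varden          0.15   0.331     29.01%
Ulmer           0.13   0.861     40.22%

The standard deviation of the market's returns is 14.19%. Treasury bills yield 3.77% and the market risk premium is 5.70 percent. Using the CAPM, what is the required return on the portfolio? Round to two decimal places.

β_Durant = 0.864 × 47.82% / 14.19% = 2.9117
β_Corwin = 0.765 × 32.82% / 14.19% = 1.7694
β_Varden = 0.331 × 29.01% / 14.19% = 0.6767
β_Ulmer = 0.861 × 40.22% / 14.19% = 2.4404
β_P = Σ w_i β_i = 0.50×2.9117 + 0.22×1.7694 + 0.15×0.6767 + 0.13×2.4404 = 2.2639
E(R_P) = R_f + β_P × MRP = 3.77% + 2.2639 × 5.70% = 16.67%

16.67%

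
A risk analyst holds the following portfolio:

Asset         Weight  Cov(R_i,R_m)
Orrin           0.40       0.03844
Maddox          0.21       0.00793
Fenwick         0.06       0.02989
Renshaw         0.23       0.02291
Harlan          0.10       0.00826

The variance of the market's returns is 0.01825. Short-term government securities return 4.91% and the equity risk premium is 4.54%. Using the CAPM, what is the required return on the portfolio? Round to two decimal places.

11.11%

β_Orrin = 0.03844 / 0.01825 = 2.1063
β_Maddox = 0.00793 / 0.01825 = 0.4345
β_Fenwick = 0.02989 / 0.01825 = 1.6378
β_Renshaw = 0.02291 / 0.01825 = 1.2553
β_Harlan = 0.00826 / 0.01825 = 0.4526
β_P = Σ w_i β_i = 0.40×2.1063 + 0.21×0.4345 + 0.06×1.6378 + 0.23×1.2553 + 0.10×0.4526 = 1.3660
E(R_P) = R_f + β_P × MRP = 4.91% + 1.3660 × 4.54% = 11.11%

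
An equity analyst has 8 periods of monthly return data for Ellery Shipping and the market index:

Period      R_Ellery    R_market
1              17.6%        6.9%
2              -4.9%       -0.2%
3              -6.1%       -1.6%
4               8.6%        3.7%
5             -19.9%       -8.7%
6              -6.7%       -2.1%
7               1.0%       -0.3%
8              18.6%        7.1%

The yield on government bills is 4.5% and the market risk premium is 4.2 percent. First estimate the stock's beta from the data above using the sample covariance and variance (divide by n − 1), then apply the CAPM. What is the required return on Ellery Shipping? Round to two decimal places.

14.98%

Mean R_i = (17.6 − 4.9 − 6.1 + 8.6 − 19.9 − 6.7 + 1.0 + 18.6) / 8 = 1.0250%
Mean R_m = (6.9 − 0.2 − 1.6 + 3.7 − 8.7 − 2.1 − 0.3 + 7.1) / 8 = 0.6000%
Σ(R_i − R̄_i)(R_m − R̄_m) = 478.0400  ⇒  Cov = 478.0400 / 7 = 68.2914
Σ(R_m − R̄_m)² = 191.6200  ⇒  Var(R_m) = 191.6200 / 7 = 27.3743
β = Cov / Var(R_m) = 68.2914 / 27.3743 = 2.4947
E(R) = R_f + β × MRP = 4.5% + 2.4947 × 4.2% = 14.98%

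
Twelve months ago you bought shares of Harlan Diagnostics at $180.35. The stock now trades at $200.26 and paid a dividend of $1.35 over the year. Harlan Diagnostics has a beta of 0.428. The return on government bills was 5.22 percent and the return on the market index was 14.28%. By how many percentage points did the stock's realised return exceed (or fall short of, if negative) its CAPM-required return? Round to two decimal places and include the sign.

+2.69%

Realised HPR = (P1 + D1 − P0) / P0 = (200.26 + 1.35 − 180.35) / 180.35 = 21.26 / 180.35 = 11.7882%
MRP = 14.28% − 5.22% = 9.06%
CAPM required = R_f + β·MRP = 5.22% + 0.428 × 9.06% = 9.09768%
α = realised − required = 11.7882% − 9.09768% = +2.69%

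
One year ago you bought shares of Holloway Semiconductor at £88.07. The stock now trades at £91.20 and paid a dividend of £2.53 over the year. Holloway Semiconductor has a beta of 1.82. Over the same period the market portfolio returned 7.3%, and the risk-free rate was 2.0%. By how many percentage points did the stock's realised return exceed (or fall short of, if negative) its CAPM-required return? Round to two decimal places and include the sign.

Realised HPR = (P1 + D1 − P0) / P0 = (91.20 + 2.53 − 88.07) / 88.07 = 5.66 / 88.07 = 6.4267%
MRP = 7.3% − 2.0% = 5.30%
CAPM required = R_f + β·MRP = 2.0% + 1.82 × 5.3% = 11.6460%
α = realised − required = 6.4267% − 11.6460% = -5.22%

-5.22%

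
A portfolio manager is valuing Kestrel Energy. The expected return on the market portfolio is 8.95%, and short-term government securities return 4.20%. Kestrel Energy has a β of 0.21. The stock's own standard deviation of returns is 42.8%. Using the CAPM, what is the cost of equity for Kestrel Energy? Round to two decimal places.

Market risk premium = E(R_m) − R_f = 8.95% − 4.20% = 4.75%
E(R) = R_f + β × MRP = 4.20% + 0.21 × 4.75% = 5.20%

5.20%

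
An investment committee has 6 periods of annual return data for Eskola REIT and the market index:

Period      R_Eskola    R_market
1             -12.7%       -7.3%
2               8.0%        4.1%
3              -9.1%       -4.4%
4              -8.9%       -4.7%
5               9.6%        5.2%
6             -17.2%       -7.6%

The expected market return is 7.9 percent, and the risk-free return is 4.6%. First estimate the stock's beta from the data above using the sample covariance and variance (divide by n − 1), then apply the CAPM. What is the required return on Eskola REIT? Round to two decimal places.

11.06%

Mean R_i = (-12.7 + 8.0 − 9.1 − 8.9 + 9.6 − 17.2) / 6 = -5.0500%
Mean R_m = (-7.3 + 4.1 − 4.4 − 4.7 + 5.2 − 7.6) / 6 = -2.4500%
Σ(R_i − R̄_i)(R_m − R̄_m) = 313.7850  ⇒  Cov = 313.7850 / 5 = 62.7570
Σ(R_m − R̄_m)² = 160.3350  ⇒  Var(R_m) = 160.3350 / 5 = 32.0670
β = Cov / Var(R_m) = 62.7570 / 32.0670 = 1.9571
MRP = 7.9% − 4.6% = 3.30%
E(R) = R_f + β × MRP = 4.6% + 1.9571 × 3.3% = 11.06%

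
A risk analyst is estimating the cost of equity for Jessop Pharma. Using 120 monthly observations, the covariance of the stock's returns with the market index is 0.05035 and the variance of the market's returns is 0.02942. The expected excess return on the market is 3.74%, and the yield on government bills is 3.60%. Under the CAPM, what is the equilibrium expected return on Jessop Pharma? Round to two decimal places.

10.00%

β = Cov(R_i, R_m) / Var(R_m) = 0.05035 / 0.02942 = 1.7114
E(R) = R_f + β × MRP = 3.60% + 1.7114 × 3.74% = 10.00%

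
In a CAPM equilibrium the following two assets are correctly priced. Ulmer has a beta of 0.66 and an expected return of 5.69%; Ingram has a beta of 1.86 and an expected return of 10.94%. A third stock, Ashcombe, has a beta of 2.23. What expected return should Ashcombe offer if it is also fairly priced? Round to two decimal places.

12.56%

MRP (SML slope) = (10.94% − 5.69%) / (1.86 − 0.66) = 5.25% / 1.20 = 4.3750%
R_f (intercept) = 5.69% − 0.66 × 4.3750% = 2.8025%
E(R_Ashcombe) = R_f + β × MRP = 2.8025% + 2.23 × 4.3750% = 12.56%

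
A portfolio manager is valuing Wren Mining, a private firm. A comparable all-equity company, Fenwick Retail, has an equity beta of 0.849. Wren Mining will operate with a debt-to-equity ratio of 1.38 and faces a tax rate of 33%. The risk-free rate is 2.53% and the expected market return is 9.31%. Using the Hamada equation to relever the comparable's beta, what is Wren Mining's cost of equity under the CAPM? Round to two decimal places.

β_L = β_U × [1 + (1 − t)(D/E)] = 0.849 × [1 + (1 − 0.33) × 1.38]
    = 0.849 × [1 + 0.67 × 1.38] = 0.849 × 1.9246 = 1.6340
MRP = 9.31% − 2.53% = 6.78%
E(R) = R_f + β_L × MRP = 2.53% + 1.6340 × 6.78% = 13.61%

13.61%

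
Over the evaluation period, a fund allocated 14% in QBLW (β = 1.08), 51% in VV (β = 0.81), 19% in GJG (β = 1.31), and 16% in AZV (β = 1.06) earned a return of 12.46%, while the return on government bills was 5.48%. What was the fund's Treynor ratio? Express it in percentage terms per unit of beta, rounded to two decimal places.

7.10%

β_P = 0.14×1.08 + 0.51×0.81 + 0.19×1.31 + 0.16×1.06 = 0.9828
Treynor = (R_P − R_f) / β_P = (12.46% − 5.48%) / 0.9828 = 6.98% / 0.9828 = 7.10%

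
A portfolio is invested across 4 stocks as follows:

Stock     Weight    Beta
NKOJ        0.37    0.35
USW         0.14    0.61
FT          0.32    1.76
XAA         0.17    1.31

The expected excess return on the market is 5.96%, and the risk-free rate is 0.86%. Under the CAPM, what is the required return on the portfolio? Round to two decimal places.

β_P = Σ w_i β_i = 0.37×0.35 + 0.14×0.61 + 0.32×1.76 + 0.17×1.31 = 1.0008
E(R_P) = R_f + β_P × MRP = 0.86% + 1.0008 × 5.96% = 6.82%

6.82%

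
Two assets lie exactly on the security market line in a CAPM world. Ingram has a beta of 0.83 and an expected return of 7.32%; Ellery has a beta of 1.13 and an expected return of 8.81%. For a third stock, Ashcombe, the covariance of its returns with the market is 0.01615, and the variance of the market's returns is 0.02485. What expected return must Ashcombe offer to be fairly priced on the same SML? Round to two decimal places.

MRP = (8.81% − 7.32%) / (1.13 − 0.83) = 4.9667%
R_f = 7.32% − 0.83 × 4.9667% = 3.1976%
β_Ashcombe = Cov / Var(R_m) = 0.01615 / 0.02485 = 0.6499
E(R_Ashcombe) = R_f + β × MRP = 3.1976% + 0.6499 × 4.9667% = 6.43%

6.43%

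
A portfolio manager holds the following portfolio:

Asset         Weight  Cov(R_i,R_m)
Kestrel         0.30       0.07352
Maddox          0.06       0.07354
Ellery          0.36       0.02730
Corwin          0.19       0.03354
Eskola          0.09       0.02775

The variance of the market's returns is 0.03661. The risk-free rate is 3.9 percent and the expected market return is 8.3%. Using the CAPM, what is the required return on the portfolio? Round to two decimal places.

β_Kestrel = 0.07352 / 0.03661 = 2.0082
β_Maddox = 0.07354 / 0.03661 = 2.0087
β_Ellery = 0.02730 / 0.03661 = 0.7457
β_Corwin = 0.03354 / 0.03661 = 0.9161
β_Eskola = 0.02775 / 0.03661 = 0.7580
β_P = Σ w_i β_i = 0.30×2.0082 + 0.06×2.0087 + 0.36×0.7457 + 0.19×0.9161 + 0.09×0.7580 = 1.2337
MRP = 8.3% − 3.9% = 4.40%
E(R_P) = R_f + β_P × MRP = 3.9% + 1.2337 × 4.4% = 9.33%

9.33%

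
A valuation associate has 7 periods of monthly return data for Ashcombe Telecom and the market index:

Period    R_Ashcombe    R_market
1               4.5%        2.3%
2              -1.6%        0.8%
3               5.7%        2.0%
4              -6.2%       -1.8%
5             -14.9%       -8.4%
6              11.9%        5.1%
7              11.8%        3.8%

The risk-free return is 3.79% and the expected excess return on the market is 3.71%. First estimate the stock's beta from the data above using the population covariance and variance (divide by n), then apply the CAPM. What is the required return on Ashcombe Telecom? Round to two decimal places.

Mean R_i = (4.5 − 1.6 + 5.7 − 6.2 − 14.9 + 11.9 + 11.8) / 7 = 1.6000%
Mean R_m = (2.3 + 0.8 + 2.0 − 1.8 − 8.4 + 5.1 + 3.8) / 7 = 0.5429%
Σ(R_i − R̄_i)(R_m − R̄_m) = 256.2400  ⇒  Cov = 256.2400 / 7 = 36.6057
Σ(R_m − R̄_m)² = 122.1171  ⇒  Var(R_m) = 122.1171 / 7 = 17.4453
β = Cov / Var(R_m) = 36.6057 / 17.4453 = 2.0983
E(R) = R_f + β × MRP = 3.79% + 2.0983 × 3.71% = 11.57%

11.57%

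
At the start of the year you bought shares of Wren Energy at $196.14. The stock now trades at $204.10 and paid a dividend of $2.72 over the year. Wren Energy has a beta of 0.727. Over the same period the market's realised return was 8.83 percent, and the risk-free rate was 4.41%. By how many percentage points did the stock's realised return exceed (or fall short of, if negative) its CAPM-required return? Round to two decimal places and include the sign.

Realised HPR = (P1 + D1 − P0) / P0 = (204.10 + 2.72 − 196.14) / 196.14 = 10.68 / 196.14 = 5.4451%
MRP = 8.83% − 4.41% = 4.42%
CAPM required = R_f + β·MRP = 4.41% + 0.727 × 4.42% = 7.62334%
α = realised − required = 5.4451% − 7.62334% = -2.18%

-2.18%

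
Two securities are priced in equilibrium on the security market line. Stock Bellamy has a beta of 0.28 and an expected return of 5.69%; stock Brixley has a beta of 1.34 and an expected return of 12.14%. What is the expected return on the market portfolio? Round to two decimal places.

Both satisfy E(R) = R_f + β·MRP, so the slope of the SML is
MRP = (12.14% − 5.69%) / (1.34 − 0.28) = 6.45% / 1.06 = 6.0849%
R_f = E(R_Bellamy) − β_Bellamy·MRP = 5.69% − 0.28 × 6.0849% = 3.9862%
E(R_m) = R_f + MRP = 3.9862% + 6.0849% = 10.07%

10.07%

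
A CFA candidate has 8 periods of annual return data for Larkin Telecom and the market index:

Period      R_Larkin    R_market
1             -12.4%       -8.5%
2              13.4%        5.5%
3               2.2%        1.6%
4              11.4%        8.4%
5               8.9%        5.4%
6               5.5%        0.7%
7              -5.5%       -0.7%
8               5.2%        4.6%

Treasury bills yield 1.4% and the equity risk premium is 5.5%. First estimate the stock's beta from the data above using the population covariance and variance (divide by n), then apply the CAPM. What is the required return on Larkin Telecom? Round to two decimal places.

9.96%

Mean R_i = (-12.4 + 13.4 + 2.2 + 11.4 + 8.9 + 5.5 − 5.5 + 5.2) / 8 = 3.5875%
Mean R_m = (-8.5 + 5.5 + 1.6 + 8.4 + 5.4 + 0.7 − 0.7 + 4.6) / 8 = 2.1250%
Σ(R_i − R̄_i)(R_m − R̄_m) = 297.0725  ⇒  Cov = 297.0725 / 8 = 37.1341
Σ(R_m − R̄_m)² = 190.7950  ⇒  Var(R_m) = 190.7950 / 8 = 23.8494
β = Cov / Var(R_m) = 37.1341 / 23.8494 = 1.5570
E(R) = R_f + β × MRP = 1.4% + 1.5570 × 5.5% = 9.96%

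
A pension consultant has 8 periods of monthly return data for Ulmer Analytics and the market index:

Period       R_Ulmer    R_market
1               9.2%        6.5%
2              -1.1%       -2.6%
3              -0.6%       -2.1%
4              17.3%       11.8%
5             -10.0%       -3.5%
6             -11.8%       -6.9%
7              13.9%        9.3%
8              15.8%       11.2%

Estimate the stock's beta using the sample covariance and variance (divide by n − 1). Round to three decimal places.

Mean R_i = (9.2 − 1.1 − 0.6 + 17.3 − 10.0 − 11.8 + 13.9 + 15.8) / 8 = 4.0875%
Mean R_m = (6.5 − 2.6 − 2.1 + 11.8 − 3.5 − 6.9 + 9.3 + 11.2) / 8 = 2.9625%
Σ(R_i − R̄_i)(R_m − R̄_m) = 593.8363  ⇒  Cov = 593.8363 / 7 = 84.8338
Σ(R_m − R̄_m)² = 394.2388  ⇒  Var(R_m) = 394.2388 / 7 = 56.3198
β = Cov / Var(R_m) = 84.8338 / 56.3198 = 1.5063

1.506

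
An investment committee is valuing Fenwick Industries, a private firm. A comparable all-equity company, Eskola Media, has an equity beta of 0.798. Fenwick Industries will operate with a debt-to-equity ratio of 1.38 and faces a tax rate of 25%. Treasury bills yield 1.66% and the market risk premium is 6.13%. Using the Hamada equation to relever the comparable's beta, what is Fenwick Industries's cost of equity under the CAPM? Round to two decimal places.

β_L = β_U × [1 + (1 − t)(D/E)] = 0.798 × [1 + (1 − 0.25) × 1.38]
    = 0.798 × [1 + 0.75 × 1.38] = 0.798 × 2.0350 = 1.6239
E(R) = R_f + β_L × MRP = 1.66% + 1.6239 × 6.13% = 11.61%

11.61%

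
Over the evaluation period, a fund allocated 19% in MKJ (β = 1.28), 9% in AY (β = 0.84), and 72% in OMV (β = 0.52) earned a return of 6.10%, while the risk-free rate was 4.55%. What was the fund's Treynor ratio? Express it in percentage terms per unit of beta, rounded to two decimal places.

β_P = 0.19×1.28 + 0.09×0.84 + 0.72×0.52 = 0.6932
Treynor = (R_P − R_f) / β_P = (6.10% − 4.55%) / 0.6932 = 1.55% / 0.6932 = 2.24%

2.24%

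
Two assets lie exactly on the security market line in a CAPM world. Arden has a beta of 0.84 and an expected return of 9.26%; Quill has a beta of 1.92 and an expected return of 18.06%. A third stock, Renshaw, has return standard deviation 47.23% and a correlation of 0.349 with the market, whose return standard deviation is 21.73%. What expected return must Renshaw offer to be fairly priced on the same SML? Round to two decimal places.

8.60%

MRP = (18.06% − 9.26%) / (1.92 − 0.84) = 8.1481%
R_f = 9.26% − 0.84 × 8.1481% = 2.4156%
β_Renshaw = ρ·σ_i/σ_m = 0.349 × 47.23 / 21.73 = 0.7585
E(R_Renshaw) = R_f + β × MRP = 2.4156% + 0.7585 × 8.1481% = 8.60%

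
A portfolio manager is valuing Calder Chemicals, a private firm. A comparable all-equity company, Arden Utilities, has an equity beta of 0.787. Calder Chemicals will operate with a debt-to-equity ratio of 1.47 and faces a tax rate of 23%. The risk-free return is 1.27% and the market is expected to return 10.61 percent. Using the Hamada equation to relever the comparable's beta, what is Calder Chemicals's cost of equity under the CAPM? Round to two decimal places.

16.94%

β_L = β_U × [1 + (1 − t)(D/E)] = 0.787 × [1 + (1 − 0.23) × 1.47]
    = 0.787 × [1 + 0.77 × 1.47] = 0.787 × 2.1319 = 1.6778
MRP = 10.61% − 1.27% = 9.34%
E(R) = R_f + β_L × MRP = 1.27% + 1.6778 × 9.34% = 16.94%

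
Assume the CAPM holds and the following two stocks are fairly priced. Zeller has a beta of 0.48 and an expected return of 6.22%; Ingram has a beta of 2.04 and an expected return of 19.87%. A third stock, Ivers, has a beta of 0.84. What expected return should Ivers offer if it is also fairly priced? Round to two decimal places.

9.37%

MRP (SML slope) = (19.87% − 6.22%) / (2.04 − 0.48) = 13.65% / 1.56 = 8.7500%
R_f (intercept) = 6.22% − 0.48 × 8.7500% = 2.0200%
E(R_Ivers) = R_f + β × MRP = 2.0200% + 0.84 × 8.7500% = 9.37%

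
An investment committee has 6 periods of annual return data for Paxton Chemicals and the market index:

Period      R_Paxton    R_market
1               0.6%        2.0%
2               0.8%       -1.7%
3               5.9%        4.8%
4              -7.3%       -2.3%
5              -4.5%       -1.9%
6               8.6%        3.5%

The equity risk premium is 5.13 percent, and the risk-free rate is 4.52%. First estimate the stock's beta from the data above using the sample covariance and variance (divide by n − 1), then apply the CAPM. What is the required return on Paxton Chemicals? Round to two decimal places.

13.16%

Mean R_i = (0.6 + 0.8 + 5.9 − 7.3 − 4.5 + 8.6) / 6 = 0.6833%
Mean R_m = (2.0 − 1.7 + 4.8 − 2.3 − 1.9 + 3.5) / 6 = 0.7333%
Σ(R_i − R̄_i)(R_m − R̄_m) = 80.5933  ⇒  Cov = 80.5933 / 5 = 16.1187
Σ(R_m − R̄_m)² = 47.8533  ⇒  Var(R_m) = 47.8533 / 5 = 9.5707
β = Cov / Var(R_m) = 16.1187 / 9.5707 = 1.6842
E(R) = R_f + β × MRP = 4.52% + 1.6842 × 5.13% = 13.16%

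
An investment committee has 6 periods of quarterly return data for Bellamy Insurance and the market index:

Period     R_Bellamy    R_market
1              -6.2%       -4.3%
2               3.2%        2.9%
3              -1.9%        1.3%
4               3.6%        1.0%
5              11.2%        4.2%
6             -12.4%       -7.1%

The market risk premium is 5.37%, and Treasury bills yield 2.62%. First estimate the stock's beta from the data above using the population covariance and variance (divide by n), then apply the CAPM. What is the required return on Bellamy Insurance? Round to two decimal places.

Mean R_i = (-6.2 + 3.2 − 1.9 + 3.6 + 11.2 − 12.4) / 6 = -0.4167%
Mean R_m = (-4.3 + 2.9 + 1.3 + 1.0 + 4.2 − 7.1) / 6 = -0.3333%
Σ(R_i − R̄_i)(R_m − R̄_m) = 171.3167  ⇒  Cov = 171.3167 / 6 = 28.5528
Σ(R_m − R̄_m)² = 96.9733  ⇒  Var(R_m) = 96.9733 / 6 = 16.1622
β = Cov / Var(R_m) = 28.5528 / 16.1622 = 1.7666
E(R) = R_f + β × MRP = 2.62% + 1.7666 × 5.37% = 12.11%

12.11%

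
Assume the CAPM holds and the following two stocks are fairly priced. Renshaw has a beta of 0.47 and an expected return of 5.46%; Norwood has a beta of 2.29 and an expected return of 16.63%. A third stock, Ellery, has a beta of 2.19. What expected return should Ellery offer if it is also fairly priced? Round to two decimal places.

16.02%

MRP (SML slope) = (16.63% − 5.46%) / (2.29 − 0.47) = 11.17% / 1.82 = 6.1374%
R_f (intercept) = 5.46% − 0.47 × 6.1374% = 2.5754%
E(R_Ellery) = R_f + β × MRP = 2.5754% + 2.19 × 6.1374% = 16.02%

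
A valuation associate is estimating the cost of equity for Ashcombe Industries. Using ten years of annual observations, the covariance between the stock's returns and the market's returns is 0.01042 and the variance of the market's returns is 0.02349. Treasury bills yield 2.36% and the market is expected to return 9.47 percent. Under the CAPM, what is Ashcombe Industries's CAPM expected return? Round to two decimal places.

β = Cov(R_i, R_m) / Var(R_m) = 0.01042 / 0.02349 = 0.4436
MRP = 9.47% − 2.36% = 7.11%
E(R) = R_f + β × MRP = 2.36% + 0.4436 × 7.11% = 5.51%

5.51%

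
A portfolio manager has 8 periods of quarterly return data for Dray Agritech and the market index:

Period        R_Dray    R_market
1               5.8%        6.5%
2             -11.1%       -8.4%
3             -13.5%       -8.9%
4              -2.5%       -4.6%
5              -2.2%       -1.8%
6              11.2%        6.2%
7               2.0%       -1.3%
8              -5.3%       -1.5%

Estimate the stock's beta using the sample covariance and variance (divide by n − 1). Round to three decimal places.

Mean R_i = (5.8 − 11.1 − 13.5 − 2.5 − 2.2 + 11.2 + 2.0 − 5.3) / 8 = -1.9500%
Mean R_m = (6.5 − 8.4 − 8.9 − 4.6 − 1.8 + 6.2 − 1.3 − 1.5) / 8 = -1.7250%
Σ(R_i − R̄_i)(R_m − R̄_m) = 314.4300  ⇒  Cov = 314.4300 / 7 = 44.9186
Σ(R_m − R̄_m)² = 234.9950  ⇒  Var(R_m) = 234.9950 / 7 = 33.5707
β = Cov / Var(R_m) = 44.9186 / 33.5707 = 1.3380

1.338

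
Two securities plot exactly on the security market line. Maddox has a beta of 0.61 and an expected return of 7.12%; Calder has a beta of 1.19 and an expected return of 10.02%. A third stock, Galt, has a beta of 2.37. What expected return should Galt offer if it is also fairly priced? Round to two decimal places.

15.92%

MRP (SML slope) = (10.02% − 7.12%) / (1.19 − 0.61) = 2.90% / 0.58 = 5.0000%
R_f (intercept) = 7.12% − 0.61 × 5.0000% = 4.0700%
E(R_Galt) = R_f + β × MRP = 4.0700% + 2.37 × 5.0000% = 15.92%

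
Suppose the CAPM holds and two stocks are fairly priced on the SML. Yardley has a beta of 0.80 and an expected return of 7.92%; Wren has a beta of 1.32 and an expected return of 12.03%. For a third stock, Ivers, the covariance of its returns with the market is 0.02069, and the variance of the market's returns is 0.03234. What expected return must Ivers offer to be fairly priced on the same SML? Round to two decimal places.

6.65%

MRP = (12.03% − 7.92%) / (1.32 − 0.80) = 7.9038%
R_f = 7.92% − 0.80 × 7.9038% = 1.5970%
β_Ivers = Cov / Var(R_m) = 0.02069 / 0.03234 = 0.6398
E(R_Ivers) = R_f + β × MRP = 1.5970% + 0.6398 × 7.9038% = 6.65%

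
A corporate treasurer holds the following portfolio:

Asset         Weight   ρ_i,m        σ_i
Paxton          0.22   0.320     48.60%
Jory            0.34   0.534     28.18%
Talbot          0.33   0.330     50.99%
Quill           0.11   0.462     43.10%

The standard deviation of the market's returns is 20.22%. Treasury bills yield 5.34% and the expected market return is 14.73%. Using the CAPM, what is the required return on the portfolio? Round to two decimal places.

β_Paxton = 0.320 × 48.60% / 20.22% = 0.7691
β_Jory = 0.534 × 28.18% / 20.22% = 0.7442
β_Talbot = 0.330 × 50.99% / 20.22% = 0.8322
β_Quill = 0.462 × 43.10% / 20.22% = 0.9848
β_P = Σ w_i β_i = 0.22×0.7691 + 0.34×0.7442 + 0.33×0.8322 + 0.11×0.9848 = 0.8052
MRP = 14.73% − 5.34% = 9.39%
E(R_P) = R_f + β_P × MRP = 5.34% + 0.8052 × 9.39% = 12.90%

12.90%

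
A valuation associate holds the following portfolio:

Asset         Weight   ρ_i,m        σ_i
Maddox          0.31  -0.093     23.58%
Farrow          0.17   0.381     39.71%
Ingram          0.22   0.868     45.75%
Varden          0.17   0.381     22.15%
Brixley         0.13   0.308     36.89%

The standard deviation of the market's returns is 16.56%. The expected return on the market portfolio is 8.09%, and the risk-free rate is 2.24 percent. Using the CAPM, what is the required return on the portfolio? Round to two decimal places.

β_Maddox = -0.093 × 23.58% / 16.56% = -0.1324
β_Farrow = 0.381 × 39.71% / 16.56% = 0.9136
β_Ingram = 0.868 × 45.75% / 16.56% = 2.3980
β_Varden = 0.381 × 22.15% / 16.56% = 0.5096
β_Brixley = 0.308 × 36.89% / 16.56% = 0.6861
β_P = Σ w_i β_i = 0.31×-0.1324 + 0.17×0.9136 + 0.22×2.3980 + 0.17×0.5096 + 0.13×0.6861 = 0.8177
MRP = 8.09% − 2.24% = 5.85%
E(R_P) = R_f + β_P × MRP = 2.24% + 0.8177 × 5.85% = 7.02%

7.02%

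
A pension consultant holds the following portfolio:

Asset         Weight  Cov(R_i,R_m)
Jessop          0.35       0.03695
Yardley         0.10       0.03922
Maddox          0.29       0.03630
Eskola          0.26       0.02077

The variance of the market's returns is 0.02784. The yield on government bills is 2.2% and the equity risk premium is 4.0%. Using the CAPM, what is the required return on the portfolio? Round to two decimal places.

6.91%

β_Jessop = 0.03695 / 0.02784 = 1.3272
β_Yardley = 0.03922 / 0.02784 = 1.4088
β_Maddox = 0.03630 / 0.02784 = 1.3039
β_Eskola = 0.02077 / 0.02784 = 0.7460
β_P = Σ w_i β_i = 0.35×1.3272 + 0.10×1.4088 + 0.29×1.3039 + 0.26×0.7460 = 1.1775
E(R_P) = R_f + β_P × MRP = 2.2% + 1.1775 × 4.0% = 6.91%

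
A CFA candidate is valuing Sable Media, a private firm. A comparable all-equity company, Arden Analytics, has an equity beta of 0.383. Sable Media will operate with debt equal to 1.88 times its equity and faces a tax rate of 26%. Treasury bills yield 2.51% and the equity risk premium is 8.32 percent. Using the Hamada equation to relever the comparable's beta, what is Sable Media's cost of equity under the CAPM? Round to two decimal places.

10.13%

β_L = β_U × [1 + (1 − t)(D/E)] = 0.383 × [1 + (1 − 0.26) × 1.88]
    = 0.383 × [1 + 0.74 × 1.88] = 0.383 × 2.3912 = 0.9158
E(R) = R_f + β_L × MRP = 2.51% + 0.9158 × 8.32% = 10.13%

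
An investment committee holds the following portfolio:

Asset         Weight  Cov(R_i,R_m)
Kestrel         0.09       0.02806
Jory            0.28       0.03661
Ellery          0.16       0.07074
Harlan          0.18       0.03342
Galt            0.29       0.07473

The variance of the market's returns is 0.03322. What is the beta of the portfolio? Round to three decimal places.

β_Kestrel = 0.02806 / 0.03322 = 0.8447
β_Jory = 0.03661 / 0.03322 = 1.1020
β_Ellery = 0.07074 / 0.03322 = 2.1294
β_Harlan = 0.03342 / 0.03322 = 1.0060
β_Galt = 0.07473 / 0.03322 = 2.2495
β_P = Σ w_i β_i = 0.09×0.8447 + 0.28×1.1020 + 0.16×2.1294 + 0.18×1.0060 + 0.29×2.2495 = 1.5587

1.559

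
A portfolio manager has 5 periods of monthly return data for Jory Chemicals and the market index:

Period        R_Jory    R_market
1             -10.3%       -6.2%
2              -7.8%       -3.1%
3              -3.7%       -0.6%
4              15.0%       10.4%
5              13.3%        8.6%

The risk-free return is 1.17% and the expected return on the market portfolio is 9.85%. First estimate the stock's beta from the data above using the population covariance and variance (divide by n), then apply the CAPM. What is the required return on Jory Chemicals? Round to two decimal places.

Mean R_i = (-10.3 − 7.8 − 3.7 + 15.0 + 13.3) / 5 = 1.3000%
Mean R_m = (-6.2 − 3.1 − 0.6 + 10.4 + 8.6) / 5 = 1.8200%
Σ(R_i − R̄_i)(R_m − R̄_m) = 348.8100  ⇒  Cov = 348.8100 / 5 = 69.7620
Σ(R_m − R̄_m)² = 213.9680  ⇒  Var(R_m) = 213.9680 / 5 = 42.7936
β = Cov / Var(R_m) = 69.7620 / 42.7936 = 1.6302
MRP = 9.85% − 1.17% = 8.68%
E(R) = R_f + β × MRP = 1.17% + 1.6302 × 8.68% = 15.32%

15.32%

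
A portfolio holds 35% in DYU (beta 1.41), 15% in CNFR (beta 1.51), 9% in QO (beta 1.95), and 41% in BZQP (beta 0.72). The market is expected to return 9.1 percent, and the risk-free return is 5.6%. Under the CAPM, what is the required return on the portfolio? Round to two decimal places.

9.77%

β_P = Σ w_i β_i = 0.35×1.41 + 0.15×1.51 + 0.09×1.95 + 0.41×0.72 = 1.1907
MRP = 9.1% − 5.6% = 3.50%
E(R_P) = R_f + β_P × MRP = 5.6% + 1.1907 × 3.5% = 9.77%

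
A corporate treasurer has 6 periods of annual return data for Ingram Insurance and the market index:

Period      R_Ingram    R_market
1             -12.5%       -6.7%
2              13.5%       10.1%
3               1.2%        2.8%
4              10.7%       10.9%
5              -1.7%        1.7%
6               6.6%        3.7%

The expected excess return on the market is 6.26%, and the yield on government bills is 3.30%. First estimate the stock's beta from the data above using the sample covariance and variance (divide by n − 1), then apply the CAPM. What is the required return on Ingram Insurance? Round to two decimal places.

Mean R_i = (-12.5 + 13.5 + 1.2 + 10.7 − 1.7 + 6.6) / 6 = 2.9667%
Mean R_m = (-6.7 + 10.1 + 2.8 + 10.9 + 1.7 + 3.7) / 6 = 3.7500%
Σ(R_i − R̄_i)(R_m − R̄_m) = 294.8700  ⇒  Cov = 294.8700 / 5 = 58.9740
Σ(R_m − R̄_m)² = 205.7550  ⇒  Var(R_m) = 205.7550 / 5 = 41.1510
β = Cov / Var(R_m) = 58.9740 / 41.1510 = 1.4331
E(R) = R_f + β × MRP = 3.30% + 1.4331 × 6.26% = 12.27%

12.27%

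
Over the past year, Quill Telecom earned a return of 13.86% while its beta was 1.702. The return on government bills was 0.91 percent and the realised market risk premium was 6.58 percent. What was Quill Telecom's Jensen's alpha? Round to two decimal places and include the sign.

CAPM benchmark = R_f + β(R_m − R_f) = 0.91% + 1.702 × 6.58% = 12.10916%
α = actual − benchmark = 13.86% − 12.10916% = +1.75%

+1.75%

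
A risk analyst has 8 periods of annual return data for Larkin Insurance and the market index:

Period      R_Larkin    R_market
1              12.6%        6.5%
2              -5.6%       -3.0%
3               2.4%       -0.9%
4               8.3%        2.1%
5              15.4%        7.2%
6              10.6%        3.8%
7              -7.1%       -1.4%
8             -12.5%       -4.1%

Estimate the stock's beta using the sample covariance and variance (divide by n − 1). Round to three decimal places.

2.300

Mean R_i = (12.6 − 5.6 + 2.4 + 8.3 + 15.4 + 10.6 − 7.1 − 12.5) / 8 = 3.0125%
Mean R_m = (6.5 − 3.0 − 0.9 + 2.1 + 7.2 + 3.8 − 1.4 − 4.1) / 8 = 1.2750%
Σ(R_i − R̄_i)(R_m − R̄_m) = 295.5925  ⇒  Cov = 295.5925 / 7 = 42.2275
Σ(R_m − R̄_m)² = 128.5150  ⇒  Var(R_m) = 128.5150 / 7 = 18.3593
β = Cov / Var(R_m) = 42.2275 / 18.3593 = 2.3001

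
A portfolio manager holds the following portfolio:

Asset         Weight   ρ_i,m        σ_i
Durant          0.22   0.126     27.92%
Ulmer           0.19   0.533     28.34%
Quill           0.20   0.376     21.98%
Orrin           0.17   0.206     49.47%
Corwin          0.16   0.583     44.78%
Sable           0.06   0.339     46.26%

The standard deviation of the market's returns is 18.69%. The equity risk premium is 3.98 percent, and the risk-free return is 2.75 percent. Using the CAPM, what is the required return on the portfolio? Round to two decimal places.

5.34%

β_Durant = 0.126 × 27.92% / 18.69% = 0.1882
β_Ulmer = 0.533 × 28.34% / 18.69% = 0.8082
β_Quill = 0.376 × 21.98% / 18.69% = 0.4422
β_Orrin = 0.206 × 49.47% / 18.69% = 0.5453
β_Corwin = 0.583 × 44.78% / 18.69% = 1.3968
β_Sable = 0.339 × 46.26% / 18.69% = 0.8391
β_P = Σ w_i β_i = 0.22×0.1882 + 0.19×0.8082 + 0.20×0.4422 + 0.17×0.5453 + 0.16×1.3968 + 0.06×0.8391 = 0.6499
E(R_P) = R_f + β_P × MRP = 2.75% + 0.6499 × 3.98% = 5.34%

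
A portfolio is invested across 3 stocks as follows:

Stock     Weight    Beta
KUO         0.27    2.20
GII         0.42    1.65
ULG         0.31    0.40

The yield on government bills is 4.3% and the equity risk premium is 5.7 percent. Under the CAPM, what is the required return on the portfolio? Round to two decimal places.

β_P = Σ w_i β_i = 0.27×2.20 + 0.42×1.65 + 0.31×0.40 = 1.4110
E(R_P) = R_f + β_P × MRP = 4.3% + 1.4110 × 5.7% = 12.34%

12.34%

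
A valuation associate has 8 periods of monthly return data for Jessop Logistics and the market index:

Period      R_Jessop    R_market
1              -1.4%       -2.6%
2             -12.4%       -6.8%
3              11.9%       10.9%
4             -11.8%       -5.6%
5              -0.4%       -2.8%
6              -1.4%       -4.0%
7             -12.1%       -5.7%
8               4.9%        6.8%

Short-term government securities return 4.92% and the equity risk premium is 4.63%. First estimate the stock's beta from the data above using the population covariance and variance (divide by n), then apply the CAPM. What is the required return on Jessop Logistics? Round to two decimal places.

Mean R_i = (-1.4 − 12.4 + 11.9 − 11.8 − 0.4 − 1.4 − 12.1 + 4.9) / 8 = -2.8375%
Mean R_m = (-2.6 − 6.8 + 10.9 − 5.6 − 2.8 − 4.0 − 5.7 + 6.8) / 8 = -1.2250%
Σ(R_i − R̄_i)(R_m − R̄_m) = 364.9525  ⇒  Cov = 364.9525 / 8 = 45.6191
Σ(R_m − R̄_m)² = 293.7350  ⇒  Var(R_m) = 293.7350 / 8 = 36.7169
β = Cov / Var(R_m) = 45.6191 / 36.7169 = 1.2425
E(R) = R_f + β × MRP = 4.92% + 1.2425 × 4.63% = 10.67%

10.67%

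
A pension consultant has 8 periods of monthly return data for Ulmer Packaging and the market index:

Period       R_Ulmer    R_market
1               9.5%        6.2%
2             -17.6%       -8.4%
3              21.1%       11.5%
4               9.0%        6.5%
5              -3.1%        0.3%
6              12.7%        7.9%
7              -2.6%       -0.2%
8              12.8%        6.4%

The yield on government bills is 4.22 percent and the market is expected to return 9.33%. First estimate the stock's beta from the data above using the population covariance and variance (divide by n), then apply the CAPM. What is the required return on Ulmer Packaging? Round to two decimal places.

Mean R_i = (9.5 − 17.6 + 21.1 + 9.0 − 3.1 + 12.7 − 2.6 + 12.8) / 8 = 5.2250%
Mean R_m = (6.2 − 8.4 + 11.5 + 6.5 + 0.3 + 7.9 − 0.2 + 6.4) / 8 = 3.7750%
Σ(R_i − R̄_i)(R_m − R̄_m) = 531.9350  ⇒  Cov = 531.9350 / 8 = 66.4919
Σ(R_m − R̄_m)² = 272.9950  ⇒  Var(R_m) = 272.9950 / 8 = 34.1244
β = Cov / Var(R_m) = 66.4919 / 34.1244 = 1.9485
MRP = 9.33% − 4.22% = 5.11%
E(R) = R_f + β × MRP = 4.22% + 1.9485 × 5.11% = 14.18%

14.18%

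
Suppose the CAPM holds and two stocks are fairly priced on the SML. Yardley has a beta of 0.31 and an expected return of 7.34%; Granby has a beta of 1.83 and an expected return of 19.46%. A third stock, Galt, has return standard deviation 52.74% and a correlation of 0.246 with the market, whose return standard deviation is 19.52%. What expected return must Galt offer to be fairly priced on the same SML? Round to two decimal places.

MRP = (19.46% − 7.34%) / (1.83 − 0.31) = 7.9737%
R_f = 7.34% − 0.31 × 7.9737% = 4.8682%
β_Galt = ρ·σ_i/σ_m = 0.246 × 52.74 / 19.52 = 0.6647
E(R_Galt) = R_f + β × MRP = 4.8682% + 0.6647 × 7.9737% = 10.17%

10.17%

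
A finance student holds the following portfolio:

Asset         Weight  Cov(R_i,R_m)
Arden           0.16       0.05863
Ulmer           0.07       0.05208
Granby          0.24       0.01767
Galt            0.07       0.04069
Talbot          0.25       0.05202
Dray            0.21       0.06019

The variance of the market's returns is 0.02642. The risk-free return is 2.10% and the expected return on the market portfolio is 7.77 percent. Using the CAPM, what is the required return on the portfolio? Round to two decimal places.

β_Arden = 0.05863 / 0.02642 = 2.2192
β_Ulmer = 0.05208 / 0.02642 = 1.9712
β_Granby = 0.01767 / 0.02642 = 0.6688
β_Galt = 0.04069 / 0.02642 = 1.5401
β_Talbot = 0.05202 / 0.02642 = 1.9690
β_Dray = 0.06019 / 0.02642 = 2.2782
β_P = Σ w_i β_i = 0.16×2.2192 + 0.07×1.9712 + 0.24×0.6688 + 0.07×1.5401 + 0.25×1.9690 + 0.21×2.2782 = 1.7320
MRP = 7.77% − 2.10% = 5.67%
E(R_P) = R_f + β_P × MRP = 2.10% + 1.7320 × 5.67% = 11.92%

11.92%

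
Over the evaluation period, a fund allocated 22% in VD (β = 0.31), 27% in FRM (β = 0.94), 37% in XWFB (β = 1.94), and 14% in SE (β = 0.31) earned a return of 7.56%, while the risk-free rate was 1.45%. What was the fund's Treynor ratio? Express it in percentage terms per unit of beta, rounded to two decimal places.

5.64%

β_P = 0.22×0.31 + 0.27×0.94 + 0.37×1.94 + 0.14×0.31 = 1.0832
Treynor = (R_P − R_f) / β_P = (7.56% − 1.45%) / 1.0832 = 6.11% / 1.0832 = 5.64%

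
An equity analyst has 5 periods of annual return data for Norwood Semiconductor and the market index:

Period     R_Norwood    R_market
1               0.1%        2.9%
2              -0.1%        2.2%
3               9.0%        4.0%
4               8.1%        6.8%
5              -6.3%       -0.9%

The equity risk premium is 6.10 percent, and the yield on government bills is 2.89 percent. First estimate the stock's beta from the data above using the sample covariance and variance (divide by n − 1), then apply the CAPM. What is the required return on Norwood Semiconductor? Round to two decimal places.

Mean R_i = (0.1 − 0.1 + 9.0 + 8.1 − 6.3) / 5 = 2.1600%
Mean R_m = (2.9 + 2.2 + 4.0 + 6.8 − 0.9) / 5 = 3.0000%
Σ(R_i − R̄_i)(R_m − R̄_m) = 64.4200  ⇒  Cov = 64.4200 / 4 = 16.1050
Σ(R_m − R̄_m)² = 31.3000  ⇒  Var(R_m) = 31.3000 / 4 = 7.8250
β = Cov / Var(R_m) = 16.1050 / 7.8250 = 2.0581
E(R) = R_f + β × MRP = 2.89% + 2.0581 × 6.10% = 15.44%

15.44%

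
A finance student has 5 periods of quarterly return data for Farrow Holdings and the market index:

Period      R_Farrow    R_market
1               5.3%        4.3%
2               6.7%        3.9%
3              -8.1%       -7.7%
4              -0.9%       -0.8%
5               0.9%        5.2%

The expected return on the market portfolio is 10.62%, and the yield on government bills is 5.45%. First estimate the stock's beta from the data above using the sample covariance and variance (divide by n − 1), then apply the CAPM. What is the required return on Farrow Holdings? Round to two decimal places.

10.49%

Mean R_i = (5.3 + 6.7 − 8.1 − 0.9 + 0.9) / 5 = 0.7800%
Mean R_m = (4.3 + 3.9 − 7.7 − 0.8 + 5.2) / 5 = 0.9800%
Σ(R_i − R̄_i)(R_m − R̄_m) = 112.8680  ⇒  Cov = 112.8680 / 4 = 28.2170
Σ(R_m − R̄_m)² = 115.8680  ⇒  Var(R_m) = 115.8680 / 4 = 28.9670
β = Cov / Var(R_m) = 28.2170 / 28.9670 = 0.9741
MRP = 10.62% − 5.45% = 5.17%
E(R) = R_f + β × MRP = 5.45% + 0.9741 × 5.17% = 10.49%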